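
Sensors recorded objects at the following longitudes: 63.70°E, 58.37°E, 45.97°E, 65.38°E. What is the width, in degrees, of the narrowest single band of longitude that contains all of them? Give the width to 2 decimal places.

Sort the longitudes: +45.97°, +58.37°, +63.70°, +65.38°.
Eastward gaps between consecutive values (wrapping around): 12.40°, 5.33°, 1.68°, 340.59°.
Largest gap = 340.59° ⇒ minimal covering band is its complement: 360° − 340.59° = 19.41°.
Band runs from +45.97° eastward to +65.38°.

19.41°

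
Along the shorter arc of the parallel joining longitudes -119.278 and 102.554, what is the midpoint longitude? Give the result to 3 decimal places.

+171.638°

Signed shortest Δλ from -119.278° to +102.554° is -138.168°.
Midpoint longitude = -119.278° + (-138.168°)/2 = -119.278° − 69.084° = -188.362°.
Normalise into (−180°, 180°]: +171.638°.
(The naïve average (-119.278 + +102.554)/2 = -8.362° is on the wrong side of the globe.)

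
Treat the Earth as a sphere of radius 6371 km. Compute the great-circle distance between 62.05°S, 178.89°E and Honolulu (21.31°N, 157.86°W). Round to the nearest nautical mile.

Δλ = -157.86 − 178.89 = -336.75°; wrapped into (−180°, 180°]: 23.25°.
Δφ = 21.31 − -62.05 = 83.36°.
a = sin²(Δφ/2) + cos φ₁ · cos φ₂ · sin²(Δλ/2) = 0.459915.
c = 2·atan2(√a, √(1−a)) = 1.49054 rad → d = 6371·c ≈ 9496.23 km ≈ 5127.55 nmi.

5128 nmi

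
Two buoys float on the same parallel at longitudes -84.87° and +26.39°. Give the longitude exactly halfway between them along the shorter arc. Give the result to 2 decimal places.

-29.24°

Signed shortest Δλ from -84.87° to +26.39° is +111.26°.
Midpoint longitude = -84.87° + (+111.26°)/2 = -84.87° + 55.63° = -29.24°.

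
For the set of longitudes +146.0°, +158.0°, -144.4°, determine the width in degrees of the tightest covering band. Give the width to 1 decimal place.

69.6°

Sort the longitudes: -144.4°, +146.0°, +158.0°.
Eastward gaps between consecutive values (wrapping around): 290.4°, 12.0°, 57.6°.
Largest gap = 290.4° ⇒ minimal covering band is its complement: 360° − 290.4° = 69.6°.
Band runs from +146.0° eastward to -144.4°, crossing the antimeridian.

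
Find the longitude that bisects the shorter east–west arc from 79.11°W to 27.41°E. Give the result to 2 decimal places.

25.85°W

Signed shortest Δλ from -79.11° to +27.41° is +106.52°.
Midpoint longitude = -79.11° + (+106.52°)/2 = -79.11° + 53.26° = -25.85°.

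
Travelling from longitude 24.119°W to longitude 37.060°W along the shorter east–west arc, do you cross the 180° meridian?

Signed shortest Δλ = ((-37.060 − -24.119 + 180) mod 360) − 180 = -12.941°.
Going west by 12.941° from -24.119° reaches -37.060° without touching 180°.

No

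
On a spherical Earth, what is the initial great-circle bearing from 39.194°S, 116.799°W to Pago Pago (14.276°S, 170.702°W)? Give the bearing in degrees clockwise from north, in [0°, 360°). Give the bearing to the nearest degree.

282°

Δλ = -170.702 − -116.799 = -53.903°.
θ = atan2( sin Δλ · cos φ₂ , cos φ₁ · sin φ₂ − sin φ₁ · cos φ₂ · cos Δλ )
  = atan2(-0.78307, 0.16971) = -77.772° → normalised to [0°, 360°): 282.228°.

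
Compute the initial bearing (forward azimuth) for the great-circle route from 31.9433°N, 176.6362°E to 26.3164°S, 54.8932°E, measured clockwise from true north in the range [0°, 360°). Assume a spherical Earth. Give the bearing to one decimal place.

260.6°

Δλ = 54.8932 − 176.6362 = -121.7430°.
θ = atan2( sin Δλ · cos φ₂ , cos φ₁ · sin φ₂ − sin φ₁ · cos φ₂ · cos Δλ )
  = atan2(-0.76228, -0.12669) = -99.436° → normalised to [0°, 360°): 260.564°.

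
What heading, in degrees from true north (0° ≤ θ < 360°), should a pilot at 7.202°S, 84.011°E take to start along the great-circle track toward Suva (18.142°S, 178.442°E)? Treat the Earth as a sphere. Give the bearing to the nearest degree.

109°

Δλ = 178.442 − 84.011 = 94.431°.
θ = atan2( sin Δλ · cos φ₂ , cos φ₁ · sin φ₂ − sin φ₁ · cos φ₂ · cos Δλ )
  = atan2(0.94745, -0.31812) = 108.560° → normalised to [0°, 360°): 108.560°.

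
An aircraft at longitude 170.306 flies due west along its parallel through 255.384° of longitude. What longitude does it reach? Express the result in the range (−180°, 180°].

Start at +170.306°; shift −255.384° → -85.078°.
-85.078° already lies in (−180°, 180°].

-85.078°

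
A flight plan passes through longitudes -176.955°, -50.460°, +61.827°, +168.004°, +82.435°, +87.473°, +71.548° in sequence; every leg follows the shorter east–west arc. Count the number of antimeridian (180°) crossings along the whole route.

Leg 1: -176.955° → -50.460°, shortest Δλ = 126.495° (east) — does not cross 180°.
Leg 2: -50.460° → +61.827°, shortest Δλ = 112.287° (east) — does not cross 180°.
Leg 3: +61.827° → +168.004°, shortest Δλ = 106.177° (east) — does not cross 180°.
Leg 4: +168.004° → +82.435°, shortest Δλ = -85.569° (west) — does not cross 180°.
Leg 5: +82.435° → +87.473°, shortest Δλ = 5.038° (east) — does not cross 180°.
Leg 6: +87.473° → +71.548°, shortest Δλ = -15.925° (west) — does not cross 180°.
Total crossings: 0.

0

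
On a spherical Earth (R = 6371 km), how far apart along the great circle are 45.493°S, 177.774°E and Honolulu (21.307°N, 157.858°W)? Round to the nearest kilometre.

7826 km

Δλ = -157.858 − 177.774 = -335.632°; wrapped into (−180°, 180°]: 24.368°.
Δφ = 21.307 − -45.493 = 66.800°.
a = sin²(Δφ/2) + cos φ₁ · cos φ₂ · sin²(Δλ/2) = 0.332119.
c = 2·atan2(√a, √(1−a)) = 1.22838 rad → d = 6371·c ≈ 7826.03 km.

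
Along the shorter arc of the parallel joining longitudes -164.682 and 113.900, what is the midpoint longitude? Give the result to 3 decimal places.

+154.609°

Signed shortest Δλ from -164.682° to +113.900° is -81.418°.
Midpoint longitude = -164.682° + (-81.418°)/2 = -164.682° − 40.709° = -205.391°.
Normalise into (−180°, 180°]: +154.609°.
(The naïve average (-164.682 + +113.900)/2 = -25.391° is on the wrong side of the globe.)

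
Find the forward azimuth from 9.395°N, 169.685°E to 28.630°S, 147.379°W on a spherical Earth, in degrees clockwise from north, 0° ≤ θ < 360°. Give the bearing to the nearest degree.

Δλ = -147.379 − 169.685 = -317.064°; wrapped into (−180°, 180°]: 42.936°.
θ = atan2( sin Δλ · cos φ₂ , cos φ₁ · sin φ₂ − sin φ₁ · cos φ₂ · cos Δλ )
  = atan2(0.59789, -0.57762) = 134.012° → normalised to [0°, 360°): 134.012°.

134°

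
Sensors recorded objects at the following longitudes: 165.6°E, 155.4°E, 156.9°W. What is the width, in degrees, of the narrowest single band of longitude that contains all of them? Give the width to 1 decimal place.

47.7°

Sort the longitudes: -156.9°, +155.4°, +165.6°.
Eastward gaps between consecutive values (wrapping around): 312.3°, 10.2°, 37.5°.
Largest gap = 312.3° ⇒ minimal covering band is its complement: 360° − 312.3° = 47.7°.
Band runs from +155.4° eastward to -156.9°, crossing the antimeridian.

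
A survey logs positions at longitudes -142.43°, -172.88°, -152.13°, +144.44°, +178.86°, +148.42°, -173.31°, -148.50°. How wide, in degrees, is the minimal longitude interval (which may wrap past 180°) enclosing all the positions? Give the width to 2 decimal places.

Sort the longitudes: -173.31°, -172.88°, -152.13°, -148.50°, -142.43°, +144.44°, +148.42°, +178.86°.
Eastward gaps between consecutive values (wrapping around): 0.43°, 20.75°, 3.63°, 6.07°, 286.87°, 3.98°, 30.44°, 7.83°.
Largest gap = 286.87° ⇒ minimal covering band is its complement: 360° − 286.87° = 73.13°.
Band runs from +144.44° eastward to -142.43°, crossing the antimeridian.

73.13°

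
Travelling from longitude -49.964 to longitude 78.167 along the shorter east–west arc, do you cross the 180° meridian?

Signed shortest Δλ = ((78.167 − -49.964 + 180) mod 360) − 180 = 128.131°.
Going east by 128.131° from -49.964° reaches +78.167° without touching 180°.

No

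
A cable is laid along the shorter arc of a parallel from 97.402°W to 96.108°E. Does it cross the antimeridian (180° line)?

Yes

Naïve |96.108 − -97.402| = 193.51° > 180°, so the shorter arc goes the other way round — across 180°.
Signed shortest Δλ = ((96.108 − -97.402 + 180) mod 360) − 180 = -166.49°.
Going west by 166.49° from -97.402° passes through 180° before reaching +96.108°.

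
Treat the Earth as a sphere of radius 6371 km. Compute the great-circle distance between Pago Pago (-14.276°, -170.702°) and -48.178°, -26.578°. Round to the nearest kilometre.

12217 km

Δλ = -26.578 − -170.702 = 144.124°.
Δφ = -48.178 − -14.276 = -33.902°.
a = sin²(Δφ/2) + cos φ₁ · cos φ₂ · sin²(Δλ/2) = 0.669932.
c = 2·atan2(√a, √(1−a)) = 1.91757 rad → d = 6371·c ≈ 12216.82 km.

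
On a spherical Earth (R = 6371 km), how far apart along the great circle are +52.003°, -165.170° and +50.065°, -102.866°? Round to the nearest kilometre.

Δλ = -102.866 − -165.170 = 62.304°.
Δφ = 50.065 − 52.003 = -1.938°.
a = sin²(Δφ/2) + cos φ₁ · cos φ₂ · sin²(Δλ/2) = 0.106039.
c = 2·atan2(√a, √(1−a)) = 0.66337 rad → d = 6371·c ≈ 4226.34 km.

4226 km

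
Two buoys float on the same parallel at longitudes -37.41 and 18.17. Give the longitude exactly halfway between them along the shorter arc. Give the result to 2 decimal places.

-9.62°

Signed shortest Δλ from -37.41° to +18.17° is +55.58°.
Midpoint longitude = -37.41° + (+55.58°)/2 = -37.41° + 27.79° = -9.62°.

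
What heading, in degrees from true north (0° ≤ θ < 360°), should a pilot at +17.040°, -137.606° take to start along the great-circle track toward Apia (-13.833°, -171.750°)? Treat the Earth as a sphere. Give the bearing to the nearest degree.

230°

Δλ = -171.750 − -137.606 = -34.144°.
θ = atan2( sin Δλ · cos φ₂ , cos φ₁ · sin φ₂ − sin φ₁ · cos φ₂ · cos Δλ )
  = atan2(-0.54500, -0.46409) = -130.416° → normalised to [0°, 360°): 229.584°.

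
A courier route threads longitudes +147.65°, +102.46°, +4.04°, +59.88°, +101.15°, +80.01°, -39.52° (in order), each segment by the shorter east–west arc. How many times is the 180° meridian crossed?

0

Leg 1: +147.65° → +102.46°, shortest Δλ = -45.19° (west) — does not cross 180°.
Leg 2: +102.46° → +4.04°, shortest Δλ = -98.42° (west) — does not cross 180°.
Leg 3: +4.04° → +59.88°, shortest Δλ = 55.84° (east) — does not cross 180°.
Leg 4: +59.88° → +101.15°, shortest Δλ = 41.27° (east) — does not cross 180°.
Leg 5: +101.15° → +80.01°, shortest Δλ = -21.14° (west) — does not cross 180°.
Leg 6: +80.01° → -39.52°, shortest Δλ = -119.53° (west) — does not cross 180°.
Total crossings: 0.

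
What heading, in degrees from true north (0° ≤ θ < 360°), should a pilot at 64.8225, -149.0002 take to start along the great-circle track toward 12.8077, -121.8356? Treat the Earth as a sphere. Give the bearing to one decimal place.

Δλ = -121.8356 − -149.0002 = 27.1646°.
θ = atan2( sin Δλ · cos φ₂ , cos φ₁ · sin φ₂ − sin φ₁ · cos φ₂ · cos Δλ )
  = atan2(0.44519, -0.69083) = 147.201° → normalised to [0°, 360°): 147.201°.

147.2°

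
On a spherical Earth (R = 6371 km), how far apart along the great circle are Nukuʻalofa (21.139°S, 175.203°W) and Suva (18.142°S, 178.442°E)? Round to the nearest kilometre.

744 km

Δλ = 178.442 − -175.203 = 353.645°; wrapped into (−180°, 180°]: -6.355°.
Δφ = -18.142 − -21.139 = 2.997°.
a = sin²(Δφ/2) + cos φ₁ · cos φ₂ · sin²(Δλ/2) = 0.003407.
c = 2·atan2(√a, √(1−a)) = 0.11681 rad → d = 6371·c ≈ 744.18 km.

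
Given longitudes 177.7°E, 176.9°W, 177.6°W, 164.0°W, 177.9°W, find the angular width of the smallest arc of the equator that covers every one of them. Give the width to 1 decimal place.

Sort the longitudes: -177.9°, -177.6°, -176.9°, -164.0°, +177.7°.
Eastward gaps between consecutive values (wrapping around): 0.3°, 0.7°, 12.9°, 341.7°, 4.4°.
Largest gap = 341.7° ⇒ minimal covering band is its complement: 360° − 341.7° = 18.3°.
Band runs from +177.7° eastward to -164.0°, crossing the antimeridian.

18.3°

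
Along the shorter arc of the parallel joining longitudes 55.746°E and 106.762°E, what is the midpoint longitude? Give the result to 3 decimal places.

81.254°E

Signed shortest Δλ from +55.746° to +106.762° is +51.016°.
Midpoint longitude = +55.746° + (+51.016°)/2 = +55.746° + 25.508° = +81.254°.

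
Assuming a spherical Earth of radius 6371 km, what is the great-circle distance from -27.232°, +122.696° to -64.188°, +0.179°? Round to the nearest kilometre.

Δλ = 0.179 − 122.696 = -122.517°.
Δφ = -64.188 − -27.232 = -36.956°.
a = sin²(Δφ/2) + cos φ₁ · cos φ₂ · sin²(Δλ/2) = 0.398089.
c = 2·atan2(√a, √(1−a)) = 1.36554 rad → d = 6371·c ≈ 8699.83 km.

8700 km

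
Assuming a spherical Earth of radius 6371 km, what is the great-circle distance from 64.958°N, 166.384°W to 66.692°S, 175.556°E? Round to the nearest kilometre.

14710 km

Δλ = 175.556 − -166.384 = 341.940°; wrapped into (−180°, 180°]: -18.060°.
Δφ = -66.692 − 64.958 = -131.650°.
a = sin²(Δφ/2) + cos φ₁ · cos φ₂ · sin²(Δλ/2) = 0.836415.
c = 2·atan2(√a, √(1−a)) = 2.30882 rad → d = 6371·c ≈ 14709.52 km.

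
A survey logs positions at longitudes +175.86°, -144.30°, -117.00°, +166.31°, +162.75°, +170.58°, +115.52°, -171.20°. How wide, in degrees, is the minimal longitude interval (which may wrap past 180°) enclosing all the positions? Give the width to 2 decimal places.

127.48°

Sort the longitudes: -171.20°, -144.30°, -117.00°, +115.52°, +162.75°, +166.31°, +170.58°, +175.86°.
Eastward gaps between consecutive values (wrapping around): 26.90°, 27.30°, 232.52°, 47.23°, 3.56°, 4.27°, 5.28°, 12.94°.
Largest gap = 232.52° ⇒ minimal covering band is its complement: 360° − 232.52° = 127.48°.
Band runs from +115.52° eastward to -117.00°, crossing the antimeridian.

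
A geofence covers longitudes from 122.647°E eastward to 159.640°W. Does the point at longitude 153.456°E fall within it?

Band width going east from +122.647° to -159.640°: ((-159.640 − 122.647) mod 360) = 77.713°.
Offset of +153.456° east of the west edge: ((153.456 − 122.647) mod 360) = 30.809°.
30.809° ≤ 77.713° ⇒ inside.

Yes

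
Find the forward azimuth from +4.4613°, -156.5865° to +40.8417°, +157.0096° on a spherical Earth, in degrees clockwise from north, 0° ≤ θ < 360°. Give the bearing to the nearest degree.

318°

Δλ = 157.0096 − -156.5865 = 313.5961°; wrapped into (−180°, 180°]: -46.4039°.
θ = atan2( sin Δλ · cos φ₂ , cos φ₁ · sin φ₂ − sin φ₁ · cos φ₂ · cos Δλ )
  = atan2(-0.54789, 0.61141) = -41.864° → normalised to [0°, 360°): 318.136°.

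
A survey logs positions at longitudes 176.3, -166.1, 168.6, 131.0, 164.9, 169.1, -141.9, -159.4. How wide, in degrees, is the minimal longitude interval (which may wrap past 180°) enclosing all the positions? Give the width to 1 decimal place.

Sort the longitudes: -166.1°, -159.4°, -141.9°, +131.0°, +164.9°, +168.6°, +169.1°, +176.3°.
Eastward gaps between consecutive values (wrapping around): 6.7°, 17.5°, 272.9°, 33.9°, 3.7°, 0.5°, 7.2°, 17.6°.
Largest gap = 272.9° ⇒ minimal covering band is its complement: 360° − 272.9° = 87.1°.
Band runs from +131.0° eastward to -141.9°, crossing the antimeridian.

87.1°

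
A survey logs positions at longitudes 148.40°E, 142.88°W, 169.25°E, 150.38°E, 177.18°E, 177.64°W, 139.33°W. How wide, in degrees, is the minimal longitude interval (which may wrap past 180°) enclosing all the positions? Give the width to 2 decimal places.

Sort the longitudes: -177.64°, -142.88°, -139.33°, +148.40°, +150.38°, +169.25°, +177.18°.
Eastward gaps between consecutive values (wrapping around): 34.76°, 3.55°, 287.73°, 1.98°, 18.87°, 7.93°, 5.18°.
Largest gap = 287.73° ⇒ minimal covering band is its complement: 360° − 287.73° = 72.27°.
Band runs from +148.40° eastward to -139.33°, crossing the antimeridian.

72.27°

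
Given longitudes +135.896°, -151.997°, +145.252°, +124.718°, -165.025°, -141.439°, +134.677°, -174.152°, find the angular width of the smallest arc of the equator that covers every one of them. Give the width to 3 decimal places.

93.843°

Sort the longitudes: -174.152°, -165.025°, -151.997°, -141.439°, +124.718°, +134.677°, +135.896°, +145.252°.
Eastward gaps between consecutive values (wrapping around): 9.127°, 13.028°, 10.558°, 266.157°, 9.959°, 1.219°, 9.356°, 40.596°.
Largest gap = 266.157° ⇒ minimal covering band is its complement: 360° − 266.157° = 93.843°.
Band runs from +124.718° eastward to -141.439°, crossing the antimeridian.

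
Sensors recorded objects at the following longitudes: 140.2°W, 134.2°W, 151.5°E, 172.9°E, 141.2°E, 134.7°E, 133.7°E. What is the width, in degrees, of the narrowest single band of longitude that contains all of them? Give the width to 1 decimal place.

Sort the longitudes: -140.2°, -134.2°, +133.7°, +134.7°, +141.2°, +151.5°, +172.9°.
Eastward gaps between consecutive values (wrapping around): 6.0°, 267.9°, 1.0°, 6.5°, 10.3°, 21.4°, 46.9°.
Largest gap = 267.9° ⇒ minimal covering band is its complement: 360° − 267.9° = 92.1°.
Band runs from +133.7° eastward to -134.2°, crossing the antimeridian.

92.1°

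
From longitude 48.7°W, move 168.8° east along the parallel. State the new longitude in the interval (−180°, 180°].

Start at -48.7°; shift +168.8° → +120.1°.
+120.1° already lies in (−180°, 180°].

120.1°E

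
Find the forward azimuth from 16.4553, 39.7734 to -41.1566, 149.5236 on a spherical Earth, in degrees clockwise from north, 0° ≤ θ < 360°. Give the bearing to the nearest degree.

128°

Δλ = 149.5236 − 39.7734 = 109.7502°.
θ = atan2( sin Δλ · cos φ₂ , cos φ₁ · sin φ₂ − sin φ₁ · cos φ₂ · cos Δλ )
  = atan2(0.70862, -0.55909) = 128.273° → normalised to [0°, 360°): 128.273°.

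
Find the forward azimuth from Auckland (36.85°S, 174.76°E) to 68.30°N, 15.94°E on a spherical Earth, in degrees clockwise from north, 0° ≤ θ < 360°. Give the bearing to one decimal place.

346.0°

Δλ = 15.94 − 174.76 = -158.82°.
θ = atan2( sin Δλ · cos φ₂ , cos φ₁ · sin φ₂ − sin φ₁ · cos φ₂ · cos Δλ )
  = atan2(-0.13359, 0.53673) = -13.977° → normalised to [0°, 360°): 346.023°.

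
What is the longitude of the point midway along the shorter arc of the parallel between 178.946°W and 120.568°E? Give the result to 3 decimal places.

150.811°E

Signed shortest Δλ from -178.946° to +120.568° is -60.486°.
Midpoint longitude = -178.946° + (-60.486°)/2 = -178.946° − 30.243° = -209.189°.
Normalise into (−180°, 180°]: +150.811°.
(The naïve average (-178.946 + +120.568)/2 = -29.189° is on the wrong side of the globe.)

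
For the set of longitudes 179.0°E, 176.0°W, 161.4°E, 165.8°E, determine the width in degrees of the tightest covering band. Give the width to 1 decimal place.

Sort the longitudes: -176.0°, +161.4°, +165.8°, +179.0°.
Eastward gaps between consecutive values (wrapping around): 337.4°, 4.4°, 13.2°, 5.0°.
Largest gap = 337.4° ⇒ minimal covering band is its complement: 360° − 337.4° = 22.6°.
Band runs from +161.4° eastward to -176.0°, crossing the antimeridian.

22.6°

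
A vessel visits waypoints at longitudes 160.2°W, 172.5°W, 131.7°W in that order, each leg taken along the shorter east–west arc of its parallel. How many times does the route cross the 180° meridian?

0

Leg 1: -160.2° → -172.5°, shortest Δλ = -12.3° (west) — does not cross 180°.
Leg 2: -172.5° → -131.7°, shortest Δλ = 40.8° (east) — does not cross 180°.
Total crossings: 0.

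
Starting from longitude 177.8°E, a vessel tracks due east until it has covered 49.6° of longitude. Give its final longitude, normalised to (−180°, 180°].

Start at +177.8°; shift +49.6° → +227.4°.
+227.4° lies outside (−180°, 180°]; subtract 360° → -132.6°.

132.6°W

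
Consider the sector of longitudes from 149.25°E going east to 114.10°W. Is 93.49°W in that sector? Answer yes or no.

No

Band width going east from +149.25° to -114.10°: ((-114.10 − 149.25) mod 360) = 96.65°.
Offset of -93.49° east of the west edge: ((-93.49 − 149.25) mod 360) = 117.26°.
117.26° > 96.65° ⇒ outside.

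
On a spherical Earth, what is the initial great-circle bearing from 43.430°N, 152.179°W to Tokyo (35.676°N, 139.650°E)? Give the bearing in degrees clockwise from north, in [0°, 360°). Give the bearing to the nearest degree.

286°

Δλ = 139.650 − -152.179 = 291.829°; wrapped into (−180°, 180°]: -68.171°.
θ = atan2( sin Δλ · cos φ₂ , cos φ₁ · sin φ₂ − sin φ₁ · cos φ₂ · cos Δλ )
  = atan2(-0.75408, 0.21588) = -74.025° → normalised to [0°, 360°): 285.975°.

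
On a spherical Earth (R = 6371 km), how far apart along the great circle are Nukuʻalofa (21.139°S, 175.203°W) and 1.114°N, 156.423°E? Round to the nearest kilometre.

3954 km

Δλ = 156.423 − -175.203 = 331.626°; wrapped into (−180°, 180°]: -28.374°.
Δφ = 1.114 − -21.139 = 22.253°.
a = sin²(Δφ/2) + cos φ₁ · cos φ₂ · sin²(Δλ/2) = 0.093255.
c = 2·atan2(√a, √(1−a)) = 0.62067 rad → d = 6371·c ≈ 3954.27 km.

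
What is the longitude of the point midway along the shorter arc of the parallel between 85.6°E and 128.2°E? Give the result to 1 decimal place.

106.9°E

Signed shortest Δλ from +85.6° to +128.2° is +42.6°.
Midpoint longitude = +85.6° + (+42.6°)/2 = +85.6° + 21.3° = +106.9°.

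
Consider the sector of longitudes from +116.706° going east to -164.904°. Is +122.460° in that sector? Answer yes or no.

Yes

Band width going east from +116.706° to -164.904°: ((-164.904 − 116.706) mod 360) = 78.390°.
Offset of +122.460° east of the west edge: ((122.460 − 116.706) mod 360) = 5.754°.
5.754° ≤ 78.390° ⇒ inside.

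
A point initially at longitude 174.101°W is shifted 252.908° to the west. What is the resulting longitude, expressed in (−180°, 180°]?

Start at -174.101°; shift −252.908° → -427.009°.
-427.009° lies outside (−180°, 180°]; add 360° → -67.009°.

67.009°W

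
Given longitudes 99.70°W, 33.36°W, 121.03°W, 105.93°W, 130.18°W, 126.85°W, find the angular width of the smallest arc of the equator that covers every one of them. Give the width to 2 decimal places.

Sort the longitudes: -130.18°, -126.85°, -121.03°, -105.93°, -99.70°, -33.36°.
Eastward gaps between consecutive values (wrapping around): 3.33°, 5.82°, 15.10°, 6.23°, 66.34°, 263.18°.
Largest gap = 263.18° ⇒ minimal covering band is its complement: 360° − 263.18° = 96.82°.
Band runs from -130.18° eastward to -33.36°.

96.82°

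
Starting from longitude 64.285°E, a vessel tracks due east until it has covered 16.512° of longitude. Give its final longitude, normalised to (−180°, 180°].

80.797°E

Start at +64.285°; shift +16.512° → +80.797°.
+80.797° already lies in (−180°, 180°].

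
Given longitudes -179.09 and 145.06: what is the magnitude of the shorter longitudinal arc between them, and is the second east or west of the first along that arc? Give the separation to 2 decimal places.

Raw difference: 145.06 − -179.09 = 324.15°.
Normalise into (−180°, 180°]: 324.15° − 360° = -35.85°.
Negative ⇒ the second point lies to the west; separation 35.85°.

35.85° west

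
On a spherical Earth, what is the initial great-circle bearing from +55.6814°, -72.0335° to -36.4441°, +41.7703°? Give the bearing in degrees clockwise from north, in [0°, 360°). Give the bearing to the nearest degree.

95°

Δλ = 41.7703 − -72.0335 = 113.8038°.
θ = atan2( sin Δλ · cos φ₂ , cos φ₁ · sin φ₂ − sin φ₁ · cos φ₂ · cos Δλ )
  = atan2(0.73601, -0.06676) = 95.183° → normalised to [0°, 360°): 95.183°.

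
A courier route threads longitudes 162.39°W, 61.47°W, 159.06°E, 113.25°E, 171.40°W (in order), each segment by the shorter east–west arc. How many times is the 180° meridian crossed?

Leg 1: -162.39° → -61.47°, shortest Δλ = 100.92° (east) — does not cross 180°.
Leg 2: -61.47° → +159.06°, shortest Δλ = -139.47° (west) — crosses 180°.
Leg 3: +159.06° → +113.25°, shortest Δλ = -45.81° (west) — does not cross 180°.
Leg 4: +113.25° → -171.40°, shortest Δλ = 75.35° (east) — crosses 180°.
Total crossings: 2.

2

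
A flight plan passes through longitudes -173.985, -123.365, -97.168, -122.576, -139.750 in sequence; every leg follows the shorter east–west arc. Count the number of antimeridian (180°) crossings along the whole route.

Leg 1: -173.985° → -123.365°, shortest Δλ = 50.62° (east) — does not cross 180°.
Leg 2: -123.365° → -97.168°, shortest Δλ = 26.197° (east) — does not cross 180°.
Leg 3: -97.168° → -122.576°, shortest Δλ = -25.408° (west) — does not cross 180°.
Leg 4: -122.576° → -139.750°, shortest Δλ = -17.174° (west) — does not cross 180°.
Total crossings: 0.

0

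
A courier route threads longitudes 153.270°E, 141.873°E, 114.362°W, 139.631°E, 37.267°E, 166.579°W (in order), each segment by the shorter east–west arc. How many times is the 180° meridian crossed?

Leg 1: +153.270° → +141.873°, shortest Δλ = -11.397° (west) — does not cross 180°.
Leg 2: +141.873° → -114.362°, shortest Δλ = 103.765° (east) — crosses 180°.
Leg 3: -114.362° → +139.631°, shortest Δλ = -106.007° (west) — crosses 180°.
Leg 4: +139.631° → +37.267°, shortest Δλ = -102.364° (west) — does not cross 180°.
Leg 5: +37.267° → -166.579°, shortest Δλ = 156.154° (east) — crosses 180°.
Total crossings: 3.

3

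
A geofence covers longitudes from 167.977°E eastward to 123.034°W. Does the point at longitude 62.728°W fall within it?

No

Band width going east from +167.977° to -123.034°: ((-123.034 − 167.977) mod 360) = 68.989°.
Offset of -62.728° east of the west edge: ((-62.728 − 167.977) mod 360) = 129.295°.
129.295° > 68.989° ⇒ outside.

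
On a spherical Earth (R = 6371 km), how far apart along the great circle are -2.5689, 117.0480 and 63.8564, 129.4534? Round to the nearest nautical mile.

Δλ = 129.4534 − 117.0480 = 12.4054°.
Δφ = 63.8564 − -2.5689 = 66.4253°.
a = sin²(Δφ/2) + cos φ₁ · cos φ₂ · sin²(Δλ/2) = 0.305166.
c = 2·atan2(√a, √(1−a)) = 1.17053 rad → d = 6371·c ≈ 7457.42 km ≈ 4026.69 nmi.

4027 nmi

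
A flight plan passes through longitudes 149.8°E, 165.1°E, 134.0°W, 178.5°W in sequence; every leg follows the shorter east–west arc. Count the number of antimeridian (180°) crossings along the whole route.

1

Leg 1: +149.8° → +165.1°, shortest Δλ = 15.3° (east) — does not cross 180°.
Leg 2: +165.1° → -134.0°, shortest Δλ = 60.9° (east) — crosses 180°.
Leg 3: -134.0° → -178.5°, shortest Δλ = -44.5° (west) — does not cross 180°.
Total crossings: 1.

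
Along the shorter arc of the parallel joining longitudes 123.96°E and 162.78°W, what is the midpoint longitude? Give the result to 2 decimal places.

160.59°E

Signed shortest Δλ from +123.96° to -162.78° is +73.26°.
Midpoint longitude = +123.96° + (+73.26°)/2 = +123.96° + 36.63° = +160.59°.
(The naïve average (+123.96 + -162.78)/2 = -19.41° is on the wrong side of the globe.)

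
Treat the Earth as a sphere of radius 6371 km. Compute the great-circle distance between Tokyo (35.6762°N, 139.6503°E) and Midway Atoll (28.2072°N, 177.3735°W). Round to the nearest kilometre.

4106 km

Δλ = -177.3735 − 139.6503 = -317.0238°; wrapped into (−180°, 180°]: 42.9762°.
Δφ = 28.2072 − 35.6762 = -7.4690°.
a = sin²(Δφ/2) + cos φ₁ · cos φ₂ · sin²(Δλ/2) = 0.100297.
c = 2·atan2(√a, √(1−a)) = 0.64449 rad → d = 6371·c ≈ 4106.05 km.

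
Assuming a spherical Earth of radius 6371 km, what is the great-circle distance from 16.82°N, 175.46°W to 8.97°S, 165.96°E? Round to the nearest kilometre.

3521 km

Δλ = 165.96 − -175.46 = 341.42°; wrapped into (−180°, 180°]: -18.58°.
Δφ = -8.97 − 16.82 = -25.79°.
a = sin²(Δφ/2) + cos φ₁ · cos φ₂ · sin²(Δλ/2) = 0.074443.
c = 2·atan2(√a, √(1−a)) = 0.55269 rad → d = 6371·c ≈ 3521.20 km.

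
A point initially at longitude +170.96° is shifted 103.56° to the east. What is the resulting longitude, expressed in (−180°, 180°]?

-85.48°

Start at +170.96°; shift +103.56° → +274.52°.
+274.52° lies outside (−180°, 180°]; subtract 360° → -85.48°.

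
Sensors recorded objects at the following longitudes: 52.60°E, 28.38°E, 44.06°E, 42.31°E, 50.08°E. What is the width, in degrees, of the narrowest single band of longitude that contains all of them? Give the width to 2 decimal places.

Sort the longitudes: +28.38°, +42.31°, +44.06°, +50.08°, +52.60°.
Eastward gaps between consecutive values (wrapping around): 13.93°, 1.75°, 6.02°, 2.52°, 335.78°.
Largest gap = 335.78° ⇒ minimal covering band is its complement: 360° − 335.78° = 24.22°.
Band runs from +28.38° eastward to +52.60°.

24.22°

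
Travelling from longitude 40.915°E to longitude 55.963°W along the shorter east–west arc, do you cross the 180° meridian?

Signed shortest Δλ = ((-55.963 − 40.915 + 180) mod 360) − 180 = -96.878°.
Going west by 96.878° from +40.915° reaches -55.963° without touching 180°.

No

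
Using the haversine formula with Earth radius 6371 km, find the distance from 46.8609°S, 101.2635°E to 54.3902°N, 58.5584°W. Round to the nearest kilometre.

Δλ = -58.5584 − 101.2635 = -159.8219°.
Δφ = 54.3902 − -46.8609 = 101.2511°.
a = sin²(Δφ/2) + cos φ₁ · cos φ₂ · sin²(Δλ/2) = 0.983471.
c = 2·atan2(√a, √(1−a)) = 2.88375 rad → d = 6371·c ≈ 18372.37 km.

18372 km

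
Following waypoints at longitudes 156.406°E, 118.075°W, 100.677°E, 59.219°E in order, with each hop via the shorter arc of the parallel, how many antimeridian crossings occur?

2

Leg 1: +156.406° → -118.075°, shortest Δλ = 85.519° (east) — crosses 180°.
Leg 2: -118.075° → +100.677°, shortest Δλ = -141.248° (west) — crosses 180°.
Leg 3: +100.677° → +59.219°, shortest Δλ = -41.458° (west) — does not cross 180°.
Total crossings: 2.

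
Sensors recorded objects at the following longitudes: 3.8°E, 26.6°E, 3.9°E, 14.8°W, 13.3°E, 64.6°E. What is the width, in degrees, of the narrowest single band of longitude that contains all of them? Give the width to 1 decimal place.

79.4°

Sort the longitudes: -14.8°, +3.8°, +3.9°, +13.3°, +26.6°, +64.6°.
Eastward gaps between consecutive values (wrapping around): 18.6°, 0.1°, 9.4°, 13.3°, 38.0°, 280.6°.
Largest gap = 280.6° ⇒ minimal covering band is its complement: 360° − 280.6° = 79.4°.
Band runs from -14.8° eastward to +64.6°.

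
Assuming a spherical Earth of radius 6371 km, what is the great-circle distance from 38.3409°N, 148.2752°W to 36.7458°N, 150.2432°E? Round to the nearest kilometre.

Δλ = 150.2432 − -148.2752 = 298.5184°; wrapped into (−180°, 180°]: -61.4816°.
Δφ = 36.7458 − 38.3409 = -1.5951°.
a = sin²(Δφ/2) + cos φ₁ · cos φ₂ · sin²(Δλ/2) = 0.164404.
c = 2·atan2(√a, √(1−a)) = 0.83498 rad → d = 6371·c ≈ 5319.66 km.

5320 km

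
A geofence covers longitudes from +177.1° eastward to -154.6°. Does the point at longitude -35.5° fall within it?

No

Band width going east from +177.1° to -154.6°: ((-154.6 − 177.1) mod 360) = 28.3°.
Offset of -35.5° east of the west edge: ((-35.5 − 177.1) mod 360) = 147.4°.
147.4° > 28.3° ⇒ outside.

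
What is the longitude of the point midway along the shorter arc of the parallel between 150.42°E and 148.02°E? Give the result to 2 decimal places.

Signed shortest Δλ from +150.42° to +148.02° is -2.40°.
Midpoint longitude = +150.42° + (-2.40°)/2 = +150.42° − 1.20° = +149.22°.

149.22°E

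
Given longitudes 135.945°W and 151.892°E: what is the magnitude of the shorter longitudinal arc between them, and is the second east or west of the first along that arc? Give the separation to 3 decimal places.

72.163° west

Raw difference: 151.892 − -135.945 = 287.837°.
Normalise into (−180°, 180°]: 287.837° − 360° = -72.163°.
Negative ⇒ the second point lies to the west; separation 72.163°.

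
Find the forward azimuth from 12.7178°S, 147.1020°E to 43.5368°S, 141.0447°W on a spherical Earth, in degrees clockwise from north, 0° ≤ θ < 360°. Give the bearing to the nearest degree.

132°

Δλ = -141.0447 − 147.1020 = -288.1467°; wrapped into (−180°, 180°]: 71.8533°.
θ = atan2( sin Δλ · cos φ₂ , cos φ₁ · sin φ₂ − sin φ₁ · cos φ₂ · cos Δλ )
  = atan2(0.68888, -0.62222) = 132.089° → normalised to [0°, 360°): 132.089°.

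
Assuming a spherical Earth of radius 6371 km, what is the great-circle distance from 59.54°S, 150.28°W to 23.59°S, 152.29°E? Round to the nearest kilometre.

Δλ = 152.29 − -150.28 = 302.57°; wrapped into (−180°, 180°]: -57.43°.
Δφ = -23.59 − -59.54 = 35.95°.
a = sin²(Δφ/2) + cos φ₁ · cos φ₂ · sin²(Δλ/2) = 0.202475.
c = 2·atan2(√a, √(1−a)) = 0.93347 rad → d = 6371·c ≈ 5947.13 km.

5947 km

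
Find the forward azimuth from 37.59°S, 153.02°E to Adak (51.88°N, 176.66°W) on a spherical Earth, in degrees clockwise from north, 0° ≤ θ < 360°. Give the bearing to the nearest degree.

18°

Δλ = -176.66 − 153.02 = -329.68°; wrapped into (−180°, 180°]: 30.32°.
θ = atan2( sin Δλ · cos φ₂ , cos φ₁ · sin φ₂ − sin φ₁ · cos φ₂ · cos Δλ )
  = atan2(0.31164, 0.94845) = 18.189° → normalised to [0°, 360°): 18.189°.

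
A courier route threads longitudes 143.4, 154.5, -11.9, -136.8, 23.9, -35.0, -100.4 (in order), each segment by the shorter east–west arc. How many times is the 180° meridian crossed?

Leg 1: +143.4° → +154.5°, shortest Δλ = 11.1° (east) — does not cross 180°.
Leg 2: +154.5° → -11.9°, shortest Δλ = -166.4° (west) — does not cross 180°.
Leg 3: -11.9° → -136.8°, shortest Δλ = -124.9° (west) — does not cross 180°.
Leg 4: -136.8° → +23.9°, shortest Δλ = 160.7° (east) — does not cross 180°.
Leg 5: +23.9° → -35.0°, shortest Δλ = -58.9° (west) — does not cross 180°.
Leg 6: -35.0° → -100.4°, shortest Δλ = -65.4° (west) — does not cross 180°.
Total crossings: 0.

0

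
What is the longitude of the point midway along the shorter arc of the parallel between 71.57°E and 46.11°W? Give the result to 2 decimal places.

12.73°E

Signed shortest Δλ from +71.57° to -46.11° is -117.68°.
Midpoint longitude = +71.57° + (-117.68°)/2 = +71.57° − 58.84° = +12.73°.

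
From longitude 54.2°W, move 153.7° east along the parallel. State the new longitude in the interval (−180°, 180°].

99.5°E

Start at -54.2°; shift +153.7° → +99.5°.
+99.5° already lies in (−180°, 180°].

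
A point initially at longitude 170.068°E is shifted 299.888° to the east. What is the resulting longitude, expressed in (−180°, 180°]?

Start at +170.068°; shift +299.888° → +469.956°.
+469.956° lies outside (−180°, 180°]; subtract 360° → +109.956°.

109.956°E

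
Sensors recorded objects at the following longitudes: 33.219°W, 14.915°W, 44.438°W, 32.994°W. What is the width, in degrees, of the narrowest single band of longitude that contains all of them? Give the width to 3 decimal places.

Sort the longitudes: -44.438°, -33.219°, -32.994°, -14.915°.
Eastward gaps between consecutive values (wrapping around): 11.219°, 0.225°, 18.079°, 330.477°.
Largest gap = 330.477° ⇒ minimal covering band is its complement: 360° − 330.477° = 29.523°.
Band runs from -44.438° eastward to -14.915°.

29.523°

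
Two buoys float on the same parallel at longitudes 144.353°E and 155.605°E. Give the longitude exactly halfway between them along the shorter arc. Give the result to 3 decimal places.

Signed shortest Δλ from +144.353° to +155.605° is +11.252°.
Midpoint longitude = +144.353° + (+11.252°)/2 = +144.353° + 5.626° = +149.979°.

149.979°E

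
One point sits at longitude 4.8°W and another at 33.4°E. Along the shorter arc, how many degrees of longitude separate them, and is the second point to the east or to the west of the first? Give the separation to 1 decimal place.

38.2° east

Raw difference: 33.4 − -4.8 = 38.2°.
Normalise into (−180°, 180°]: 38.2° stays 38.2°.
Positive ⇒ the second point lies to the east; separation 38.2°.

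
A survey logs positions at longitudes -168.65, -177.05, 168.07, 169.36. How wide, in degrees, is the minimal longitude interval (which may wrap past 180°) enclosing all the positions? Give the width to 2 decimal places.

Sort the longitudes: -177.05°, -168.65°, +168.07°, +169.36°.
Eastward gaps between consecutive values (wrapping around): 8.40°, 336.72°, 1.29°, 13.59°.
Largest gap = 336.72° ⇒ minimal covering band is its complement: 360° − 336.72° = 23.28°.
Band runs from +168.07° eastward to -168.65°, crossing the antimeridian.

23.28°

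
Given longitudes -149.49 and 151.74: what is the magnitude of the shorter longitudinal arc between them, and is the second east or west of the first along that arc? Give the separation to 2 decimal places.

58.77° west

Raw difference: 151.74 − -149.49 = 301.23°.
Normalise into (−180°, 180°]: 301.23° − 360° = -58.77°.
Negative ⇒ the second point lies to the west; separation 58.77°.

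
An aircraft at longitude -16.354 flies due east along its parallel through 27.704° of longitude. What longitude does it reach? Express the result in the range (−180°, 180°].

Start at -16.354°; shift +27.704° → +11.350°.
+11.350° already lies in (−180°, 180°].

+11.350°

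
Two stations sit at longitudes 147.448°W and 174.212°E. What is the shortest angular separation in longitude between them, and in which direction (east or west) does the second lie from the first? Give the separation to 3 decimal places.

Raw difference: 174.212 − -147.448 = 321.66°.
Normalise into (−180°, 180°]: 321.66° − 360° = -38.34°.
Negative ⇒ the second point lies to the west; separation 38.340°.

38.340° west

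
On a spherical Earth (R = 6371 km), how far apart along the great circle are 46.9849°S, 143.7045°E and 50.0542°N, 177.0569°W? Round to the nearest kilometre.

Δλ = -177.0569 − 143.7045 = -320.7614°; wrapped into (−180°, 180°]: 39.2386°.
Δφ = 50.0542 − -46.9849 = 97.0391°.
a = sin²(Δφ/2) + cos φ₁ · cos φ₂ · sin²(Δλ/2) = 0.610655.
c = 2·atan2(√a, √(1−a)) = 1.79395 rad → d = 6371·c ≈ 11429.28 km.

11429 km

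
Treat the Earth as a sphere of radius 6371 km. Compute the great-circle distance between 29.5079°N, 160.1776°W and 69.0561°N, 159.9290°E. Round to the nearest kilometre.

Δλ = 159.9290 − -160.1776 = 320.1066°; wrapped into (−180°, 180°]: -39.8934°.
Δφ = 69.0561 − 29.5079 = 39.5482°.
a = sin²(Δφ/2) + cos φ₁ · cos φ₂ · sin²(Δλ/2) = 0.150660.
c = 2·atan2(√a, √(1−a)) = 0.79725 rad → d = 6371·c ≈ 5079.25 km.

5079 km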